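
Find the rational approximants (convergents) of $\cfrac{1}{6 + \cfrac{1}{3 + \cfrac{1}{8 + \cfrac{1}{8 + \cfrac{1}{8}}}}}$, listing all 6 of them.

Using the convergent recurrence p_i = a_i*p_{i-1} + p_{i-2}, q_i = a_i*q_{i-1} + q_{i-2} with p_{-2}=0, p_{-1}=1, q_{-2}=1, q_{-1}=0:
  i=0: a_0=0, p_0 = 0*1 + 0 = 0, q_0 = 0*0 + 1 = 1.
  i=1: a_1=6, p_1 = 6*0 + 1 = 1, q_1 = 6*1 + 0 = 6.
  i=2: a_2=3, p_2 = 3*1 + 0 = 3, q_2 = 3*6 + 1 = 19.
  i=3: a_3=8, p_3 = 8*3 + 1 = 25, q_3 = 8*19 + 6 = 158.
  i=4: a_4=8, p_4 = 8*25 + 3 = 203, q_4 = 8*158 + 19 = 1283.
  i=5: a_5=8, p_5 = 8*203 + 25 = 1649, q_5 = 8*1283 + 158 = 10422.

0/1, 1/6, 3/19, 25/158, 203/1283, 1649/10422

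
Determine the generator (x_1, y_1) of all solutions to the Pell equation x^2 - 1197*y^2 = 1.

First expand sqrt(1197) as a continued fraction. With x_i = (sqrt(1197) + m_i)/d_i and (m_0, d_0) = (0, 1): a_0 = floor(sqrt(1197)) = 34, since 34^2 = 1156 <= 1197 < 1225 = 35^2.
Iterate m_{i+1} = d_i*a_i - m_i, d_{i+1} = (1197 - m_{i+1}^2)/d_i, a_{i+1} = floor((a_0 + m_{i+1})/d_{i+1}):
  m_1 = 1*34 - 0 = 34, d_1 = (1197 - 34^2)/1 = 41/1 = 41, a_1 = floor((34 + 34)/41) = 1.
  m_2 = 41*1 - 34 = 7, d_2 = (1197 - 7^2)/41 = 1148/41 = 28, a_2 = floor((34 + 7)/28) = 1.
  m_3 = 28*1 - 7 = 21, d_3 = (1197 - 21^2)/28 = 756/28 = 27, a_3 = floor((34 + 21)/27) = 2.
  m_4 = 27*2 - 21 = 33, d_4 = (1197 - 33^2)/27 = 108/27 = 4, a_4 = floor((34 + 33)/4) = 16.
  m_5 = 4*16 - 33 = 31, d_5 = (1197 - 31^2)/4 = 236/4 = 59, a_5 = floor((34 + 31)/59) = 1.
  m_6 = 59*1 - 31 = 28, d_6 = (1197 - 28^2)/59 = 413/59 = 7, a_6 = floor((34 + 28)/7) = 8.
  m_7 = 7*8 - 28 = 28, d_7 = (1197 - 28^2)/7 = 413/7 = 59, a_7 = floor((34 + 28)/59) = 1.
  m_8 = 59*1 - 28 = 31, d_8 = (1197 - 31^2)/59 = 236/59 = 4, a_8 = floor((34 + 31)/4) = 16.
  m_9 = 4*16 - 31 = 33, d_9 = (1197 - 33^2)/4 = 108/4 = 27, a_9 = floor((34 + 33)/27) = 2.
  m_10 = 27*2 - 33 = 21, d_10 = (1197 - 21^2)/27 = 756/27 = 28, a_10 = floor((34 + 21)/28) = 1.
  m_11 = 28*1 - 21 = 7, d_11 = (1197 - 7^2)/28 = 1148/28 = 41, a_11 = floor((34 + 7)/41) = 1.
  m_12 = 41*1 - 7 = 34, d_12 = (1197 - 34^2)/41 = 41/41 = 1, a_12 = floor((34 + 34)/1) = 68.
  m_13 = 1*68 - 34 = 34, d_13 = (1197 - 34^2)/1 = 41/1 = 41: (m_13, d_13) = (m_1, d_1) = (34, 41), so from here the quotients repeat a_1, ..., a_12; the period length is 12.
So sqrt(1197) = [34; (1, 1, 2, 16, 1, 8, 1, 16, 2, 1, 1, 68)] with period length k = 12.
k is even, so the fundamental solution of x^2 - 1197y^2 = 1 is (p_{k-1}, q_{k-1}) = (p_11, q_11); compute convergents through index 11.
Convergents (p_i = a_i*p_{i-1} + p_{i-2}, q_i = a_i*q_{i-1} + q_{i-2} with p_{-2}=0, p_{-1}=1, q_{-2}=1, q_{-1}=0):
  i=0: a_0=34, p_0 = 34*1 + 0 = 34, q_0 = 34*0 + 1 = 1.
  i=1: a_1=1, p_1 = 1*34 + 1 = 35, q_1 = 1*1 + 0 = 1.
  i=2: a_2=1, p_2 = 1*35 + 34 = 69, q_2 = 1*1 + 1 = 2.
  i=3: a_3=2, p_3 = 2*69 + 35 = 173, q_3 = 2*2 + 1 = 5.
  i=4: a_4=16, p_4 = 16*173 + 69 = 2837, q_4 = 16*5 + 2 = 82.
  i=5: a_5=1, p_5 = 1*2837 + 173 = 3010, q_5 = 1*82 + 5 = 87.
  i=6: a_6=8, p_6 = 8*3010 + 2837 = 26917, q_6 = 8*87 + 82 = 778.
  i=7: a_7=1, p_7 = 1*26917 + 3010 = 29927, q_7 = 1*778 + 87 = 865.
  i=8: a_8=16, p_8 = 16*29927 + 26917 = 505749, q_8 = 16*865 + 778 = 14618.
  i=9: a_9=2, p_9 = 2*505749 + 29927 = 1041425, q_9 = 2*14618 + 865 = 30101.
  i=10: a_10=1, p_10 = 1*1041425 + 505749 = 1547174, q_10 = 1*30101 + 14618 = 44719.
  i=11: a_11=1, p_11 = 1*1547174 + 1041425 = 2588599, q_11 = 1*44719 + 30101 = 74820.
Check: 2588599^2 - 1197*74820^2 = 6700844782801 - 6700844782800 = 1, so (x, y) = (2588599, 74820) solves the equation, and by the theorem it is the least positive solution.

(x, y) = (2588599, 74820)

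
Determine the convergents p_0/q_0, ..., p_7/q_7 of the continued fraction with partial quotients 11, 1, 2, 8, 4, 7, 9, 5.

Using the convergent recurrence p_i = a_i*p_{i-1} + p_{i-2}, q_i = a_i*q_{i-1} + q_{i-2} with p_{-2}=0, p_{-1}=1, q_{-2}=1, q_{-1}=0:
  i=0: a_0=11, p_0 = 11*1 + 0 = 11, q_0 = 11*0 + 1 = 1.
  i=1: a_1=1, p_1 = 1*11 + 1 = 12, q_1 = 1*1 + 0 = 1.
  i=2: a_2=2, p_2 = 2*12 + 11 = 35, q_2 = 2*1 + 1 = 3.
  i=3: a_3=8, p_3 = 8*35 + 12 = 292, q_3 = 8*3 + 1 = 25.
  i=4: a_4=4, p_4 = 4*292 + 35 = 1203, q_4 = 4*25 + 3 = 103.
  i=5: a_5=7, p_5 = 7*1203 + 292 = 8713, q_5 = 7*103 + 25 = 746.
  i=6: a_6=9, p_6 = 9*8713 + 1203 = 79620, q_6 = 9*746 + 103 = 6817.
  i=7: a_7=5, p_7 = 5*79620 + 8713 = 406813, q_7 = 5*6817 + 746 = 34831.

11/1, 12/1, 35/3, 292/25, 1203/103, 8713/746, 79620/6817, 406813/34831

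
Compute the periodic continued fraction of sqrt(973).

[31; (5, 5, 2, 8, 2, 5, 5, 62)]

Write x_i = (sqrt(973) + m_i)/d_i with (m_0, d_0) = (0, 1). a_0 = floor(sqrt(973)) = 31, since 31^2 = 961 <= 973 < 1024 = 32^2.
Iterate m_{i+1} = d_i*a_i - m_i, d_{i+1} = (973 - m_{i+1}^2)/d_i, a_{i+1} = floor((a_0 + m_{i+1})/d_{i+1}):
  m_1 = 1*31 - 0 = 31, d_1 = (973 - 31^2)/1 = 12/1 = 12, a_1 = floor((31 + 31)/12) = 5.
  m_2 = 12*5 - 31 = 29, d_2 = (973 - 29^2)/12 = 132/12 = 11, a_2 = floor((31 + 29)/11) = 5.
  m_3 = 11*5 - 29 = 26, d_3 = (973 - 26^2)/11 = 297/11 = 27, a_3 = floor((31 + 26)/27) = 2.
  m_4 = 27*2 - 26 = 28, d_4 = (973 - 28^2)/27 = 189/27 = 7, a_4 = floor((31 + 28)/7) = 8.
  m_5 = 7*8 - 28 = 28, d_5 = (973 - 28^2)/7 = 189/7 = 27, a_5 = floor((31 + 28)/27) = 2.
  m_6 = 27*2 - 28 = 26, d_6 = (973 - 26^2)/27 = 297/27 = 11, a_6 = floor((31 + 26)/11) = 5.
  m_7 = 11*5 - 26 = 29, d_7 = (973 - 29^2)/11 = 132/11 = 12, a_7 = floor((31 + 29)/12) = 5.
  m_8 = 12*5 - 29 = 31, d_8 = (973 - 31^2)/12 = 12/12 = 1, a_8 = floor((31 + 31)/1) = 62.
  m_9 = 1*62 - 31 = 31, d_9 = (973 - 31^2)/1 = 12/1 = 12: (m_9, d_9) = (m_1, d_1) = (31, 12), so from here the quotients repeat a_1, ..., a_8; the period length is 8.
Hence the expansion of sqrt(973) is a_0 = 31 followed by the repeating block 5, 5, 2, 8, 2, 5, 5, 62 (period 8).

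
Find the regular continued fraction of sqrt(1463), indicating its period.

Write x_i = (sqrt(1463) + m_i)/d_i with (m_0, d_0) = (0, 1). a_0 = floor(sqrt(1463)) = 38, since 38^2 = 1444 <= 1463 < 1521 = 39^2.
Iterate m_{i+1} = d_i*a_i - m_i, d_{i+1} = (1463 - m_{i+1}^2)/d_i, a_{i+1} = floor((a_0 + m_{i+1})/d_{i+1}):
  m_1 = 1*38 - 0 = 38, d_1 = (1463 - 38^2)/1 = 19/1 = 19, a_1 = floor((38 + 38)/19) = 4.
  m_2 = 19*4 - 38 = 38, d_2 = (1463 - 38^2)/19 = 19/19 = 1, a_2 = floor((38 + 38)/1) = 76.
  m_3 = 1*76 - 38 = 38, d_3 = (1463 - 38^2)/1 = 19/1 = 19: (m_3, d_3) = (m_1, d_1) = (38, 19), so from here the quotients repeat a_1, a_2; the period length is 2.
Hence the expansion of sqrt(1463) is a_0 = 38 followed by the repeating block 4, 76 (period 2).

[38; (4, 76)]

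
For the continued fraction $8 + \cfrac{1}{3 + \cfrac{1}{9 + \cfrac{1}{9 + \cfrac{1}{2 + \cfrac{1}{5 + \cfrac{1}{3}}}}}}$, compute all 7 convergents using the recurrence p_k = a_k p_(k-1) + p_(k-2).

Using the convergent recurrence p_i = a_i*p_{i-1} + p_{i-2}, q_i = a_i*q_{i-1} + q_{i-2} with p_{-2}=0, p_{-1}=1, q_{-2}=1, q_{-1}=0:
  i=0: a_0=8, p_0 = 8*1 + 0 = 8, q_0 = 8*0 + 1 = 1.
  i=1: a_1=3, p_1 = 3*8 + 1 = 25, q_1 = 3*1 + 0 = 3.
  i=2: a_2=9, p_2 = 9*25 + 8 = 233, q_2 = 9*3 + 1 = 28.
  i=3: a_3=9, p_3 = 9*233 + 25 = 2122, q_3 = 9*28 + 3 = 255.
  i=4: a_4=2, p_4 = 2*2122 + 233 = 4477, q_4 = 2*255 + 28 = 538.
  i=5: a_5=5, p_5 = 5*4477 + 2122 = 24507, q_5 = 5*538 + 255 = 2945.
  i=6: a_6=3, p_6 = 3*24507 + 4477 = 77998, q_6 = 3*2945 + 538 = 9373.

8/1, 25/3, 233/28, 2122/255, 4477/538, 24507/2945, 77998/9373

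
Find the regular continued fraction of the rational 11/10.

[1; 10]

Run the Euclidean algorithm on 11 and 10; the successive quotients are the partial quotients a_0, a_1, ... (each step inverts the fractional part left over by the previous one):
  11 = 1*10 + 1, so a_0 = 1.
  10 = 10*1 + 0, so a_1 = 10.
The remainder reaches 0 after 2 divisions, so the expansion has 2 partial quotients, read off in order.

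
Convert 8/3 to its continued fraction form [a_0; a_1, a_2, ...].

[2; 1, 2]

Run the Euclidean algorithm on 8 and 3; the successive quotients are the partial quotients a_0, a_1, ... (each step inverts the fractional part left over by the previous one):
  8 = 2*3 + 2, so a_0 = 2.
  3 = 1*2 + 1, so a_1 = 1.
  2 = 2*1 + 0, so a_2 = 2.
The remainder reaches 0 after 3 divisions, so the expansion has 3 partial quotients, read off in order.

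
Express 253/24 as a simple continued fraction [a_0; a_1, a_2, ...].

[10; 1, 1, 5, 2]

Run the Euclidean algorithm on 253 and 24; the successive quotients are the partial quotients a_0, a_1, ... (each step inverts the fractional part left over by the previous one):
  253 = 10*24 + 13, so a_0 = 10.
  24 = 1*13 + 11, so a_1 = 1.
  13 = 1*11 + 2, so a_2 = 1.
  11 = 5*2 + 1, so a_3 = 5.
  2 = 2*1 + 0, so a_4 = 2.
The remainder reaches 0 after 5 divisions, so the expansion has 5 partial quotients, read off in order.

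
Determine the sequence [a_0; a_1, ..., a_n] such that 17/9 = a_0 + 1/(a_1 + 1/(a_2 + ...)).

[1; 1, 8]

Run the Euclidean algorithm on 17 and 9; the successive quotients are the partial quotients a_0, a_1, ... (each step inverts the fractional part left over by the previous one):
  17 = 1*9 + 8, so a_0 = 1.
  9 = 1*8 + 1, so a_1 = 1.
  8 = 8*1 + 0, so a_2 = 8.
The remainder reaches 0 after 3 divisions, so the expansion has 3 partial quotients, read off in order.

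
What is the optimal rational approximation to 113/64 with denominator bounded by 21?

30/17

Expand x = 113/64 as a continued fraction with the Euclidean algorithm:
  113 = 1*64 + 49, so a_0 = 1.
  64 = 1*49 + 15, so a_1 = 1.
  49 = 3*15 + 4, so a_2 = 3.
  15 = 3*4 + 3, so a_3 = 3.
  4 = 1*3 + 1, so a_4 = 1.
  3 = 3*1 + 0, so a_5 = 3.
so x = [1; 1, 3, 3, 1, 3].
Convergents (p_i = a_i*p_{i-1} + p_{i-2}, q_i = a_i*q_{i-1} + q_{i-2} with p_{-2}=0, p_{-1}=1, q_{-2}=1, q_{-1}=0), until the denominator exceeds 21:
  i=0: a_0=1, p_0 = 1*1 + 0 = 1, q_0 = 1*0 + 1 = 1.
  i=1: a_1=1, p_1 = 1*1 + 1 = 2, q_1 = 1*1 + 0 = 1.
  i=2: a_2=3, p_2 = 3*2 + 1 = 7, q_2 = 3*1 + 1 = 4.
  i=3: a_3=3, p_3 = 3*7 + 2 = 23, q_3 = 3*4 + 1 = 13.
  i=4: a_4=1, p_4 = 1*23 + 7 = 30, q_4 = 1*13 + 4 = 17.
  i=5: a_5=3, p_5 = 3*30 + 23 = 113, q_5 = 3*17 + 13 = 64.
q_5 = 64 > 21, so the last convergent with denominator <= 21 is p_4/q_4 = 30/17.
The closest fraction with denominator <= 21 is either p_4/q_4 or the intermediate fraction (k*p_4 + p_3)/(k*q_4 + q_3) with the largest k >= 1 whose denominator stays <= 21; these approach x as k grows, and every other convergent or intermediate fraction in range is farther away.
Largest k: floor((21 - q_3)/q_4) = floor((21 - 13)/17) = 0.
Since k = 0, no intermediate fraction beyond p_4/q_4 has denominator <= 21, so the convergent 30/17 is the closest (its error is |113*17 - 30*64|/(64*17) = 1/1088).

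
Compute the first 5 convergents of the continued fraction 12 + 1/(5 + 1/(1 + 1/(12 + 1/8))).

12/1, 61/5, 73/6, 937/77, 7569/622

Using the convergent recurrence p_i = a_i*p_{i-1} + p_{i-2}, q_i = a_i*q_{i-1} + q_{i-2} with p_{-2}=0, p_{-1}=1, q_{-2}=1, q_{-1}=0:
  i=0: a_0=12, p_0 = 12*1 + 0 = 12, q_0 = 12*0 + 1 = 1.
  i=1: a_1=5, p_1 = 5*12 + 1 = 61, q_1 = 5*1 + 0 = 5.
  i=2: a_2=1, p_2 = 1*61 + 12 = 73, q_2 = 1*5 + 1 = 6.
  i=3: a_3=12, p_3 = 12*73 + 61 = 937, q_3 = 12*6 + 5 = 77.
  i=4: a_4=8, p_4 = 8*937 + 73 = 7569, q_4 = 8*77 + 6 = 622.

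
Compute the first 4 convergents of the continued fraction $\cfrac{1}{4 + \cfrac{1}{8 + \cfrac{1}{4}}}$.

Using the convergent recurrence p_i = a_i*p_{i-1} + p_{i-2}, q_i = a_i*q_{i-1} + q_{i-2} with p_{-2}=0, p_{-1}=1, q_{-2}=1, q_{-1}=0:
  i=0: a_0=0, p_0 = 0*1 + 0 = 0, q_0 = 0*0 + 1 = 1.
  i=1: a_1=4, p_1 = 4*0 + 1 = 1, q_1 = 4*1 + 0 = 4.
  i=2: a_2=8, p_2 = 8*1 + 0 = 8, q_2 = 8*4 + 1 = 33.
  i=3: a_3=4, p_3 = 4*8 + 1 = 33, q_3 = 4*33 + 4 = 136.

0/1, 1/4, 8/33, 33/136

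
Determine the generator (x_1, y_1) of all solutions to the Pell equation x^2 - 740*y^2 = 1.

First expand sqrt(740) as a continued fraction. With x_i = (sqrt(740) + m_i)/d_i and (m_0, d_0) = (0, 1): a_0 = floor(sqrt(740)) = 27, since 27^2 = 729 <= 740 < 784 = 28^2.
Iterate m_{i+1} = d_i*a_i - m_i, d_{i+1} = (740 - m_{i+1}^2)/d_i, a_{i+1} = floor((a_0 + m_{i+1})/d_{i+1}):
  m_1 = 1*27 - 0 = 27, d_1 = (740 - 27^2)/1 = 11/1 = 11, a_1 = floor((27 + 27)/11) = 4.
  m_2 = 11*4 - 27 = 17, d_2 = (740 - 17^2)/11 = 451/11 = 41, a_2 = floor((27 + 17)/41) = 1.
  m_3 = 41*1 - 17 = 24, d_3 = (740 - 24^2)/41 = 164/41 = 4, a_3 = floor((27 + 24)/4) = 12.
  m_4 = 4*12 - 24 = 24, d_4 = (740 - 24^2)/4 = 164/4 = 41, a_4 = floor((27 + 24)/41) = 1.
  m_5 = 41*1 - 24 = 17, d_5 = (740 - 17^2)/41 = 451/41 = 11, a_5 = floor((27 + 17)/11) = 4.
  m_6 = 11*4 - 17 = 27, d_6 = (740 - 27^2)/11 = 11/11 = 1, a_6 = floor((27 + 27)/1) = 54.
  m_7 = 1*54 - 27 = 27, d_7 = (740 - 27^2)/1 = 11/1 = 11: (m_7, d_7) = (m_1, d_1) = (27, 11), so from here the quotients repeat a_1, ..., a_6; the period length is 6.
So sqrt(740) = [27; (4, 1, 12, 1, 4, 54)] with period length k = 6.
k is even, so the fundamental solution of x^2 - 740y^2 = 1 is (p_{k-1}, q_{k-1}) = (p_5, q_5); compute convergents through index 5.
Convergents (p_i = a_i*p_{i-1} + p_{i-2}, q_i = a_i*q_{i-1} + q_{i-2} with p_{-2}=0, p_{-1}=1, q_{-2}=1, q_{-1}=0):
  i=0: a_0=27, p_0 = 27*1 + 0 = 27, q_0 = 27*0 + 1 = 1.
  i=1: a_1=4, p_1 = 4*27 + 1 = 109, q_1 = 4*1 + 0 = 4.
  i=2: a_2=1, p_2 = 1*109 + 27 = 136, q_2 = 1*4 + 1 = 5.
  i=3: a_3=12, p_3 = 12*136 + 109 = 1741, q_3 = 12*5 + 4 = 64.
  i=4: a_4=1, p_4 = 1*1741 + 136 = 1877, q_4 = 1*64 + 5 = 69.
  i=5: a_5=4, p_5 = 4*1877 + 1741 = 9249, q_5 = 4*69 + 64 = 340.
Check: 9249^2 - 740*340^2 = 85544001 - 85544000 = 1, so (x, y) = (9249, 340) solves the equation, and by the theorem it is the least positive solution.

(x, y) = (9249, 340)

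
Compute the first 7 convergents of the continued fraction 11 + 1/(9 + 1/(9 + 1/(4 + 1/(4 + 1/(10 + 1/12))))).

Using the convergent recurrence p_i = a_i*p_{i-1} + p_{i-2}, q_i = a_i*q_{i-1} + q_{i-2} with p_{-2}=0, p_{-1}=1, q_{-2}=1, q_{-1}=0:
  i=0: a_0=11, p_0 = 11*1 + 0 = 11, q_0 = 11*0 + 1 = 1.
  i=1: a_1=9, p_1 = 9*11 + 1 = 100, q_1 = 9*1 + 0 = 9.
  i=2: a_2=9, p_2 = 9*100 + 11 = 911, q_2 = 9*9 + 1 = 82.
  i=3: a_3=4, p_3 = 4*911 + 100 = 3744, q_3 = 4*82 + 9 = 337.
  i=4: a_4=4, p_4 = 4*3744 + 911 = 15887, q_4 = 4*337 + 82 = 1430.
  i=5: a_5=10, p_5 = 10*15887 + 3744 = 162614, q_5 = 10*1430 + 337 = 14637.
  i=6: a_6=12, p_6 = 12*162614 + 15887 = 1967255, q_6 = 12*14637 + 1430 = 177074.

11/1, 100/9, 911/82, 3744/337, 15887/1430, 162614/14637, 1967255/177074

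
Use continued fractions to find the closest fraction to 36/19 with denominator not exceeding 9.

17/9

Expand x = 36/19 as a continued fraction with the Euclidean algorithm:
  36 = 1*19 + 17, so a_0 = 1.
  19 = 1*17 + 2, so a_1 = 1.
  17 = 8*2 + 1, so a_2 = 8.
  2 = 2*1 + 0, so a_3 = 2.
so x = [1; 1, 8, 2].
Convergents (p_i = a_i*p_{i-1} + p_{i-2}, q_i = a_i*q_{i-1} + q_{i-2} with p_{-2}=0, p_{-1}=1, q_{-2}=1, q_{-1}=0), until the denominator exceeds 9:
  i=0: a_0=1, p_0 = 1*1 + 0 = 1, q_0 = 1*0 + 1 = 1.
  i=1: a_1=1, p_1 = 1*1 + 1 = 2, q_1 = 1*1 + 0 = 1.
  i=2: a_2=8, p_2 = 8*2 + 1 = 17, q_2 = 8*1 + 1 = 9.
  i=3: a_3=2, p_3 = 2*17 + 2 = 36, q_3 = 2*9 + 1 = 19.
q_3 = 19 > 9, so the last convergent with denominator <= 9 is p_2/q_2 = 17/9.
The closest fraction with denominator <= 9 is either p_2/q_2 or the intermediate fraction (k*p_2 + p_1)/(k*q_2 + q_1) with the largest k >= 1 whose denominator stays <= 9; these approach x as k grows, and every other convergent or intermediate fraction in range is farther away.
Largest k: floor((9 - q_1)/q_2) = floor((9 - 1)/9) = 0.
Since k = 0, no intermediate fraction beyond p_2/q_2 has denominator <= 9, so the convergent 17/9 is the closest (its error is |36*9 - 17*19|/(19*9) = 1/171).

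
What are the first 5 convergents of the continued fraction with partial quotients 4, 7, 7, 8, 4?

Using the convergent recurrence p_i = a_i*p_{i-1} + p_{i-2}, q_i = a_i*q_{i-1} + q_{i-2} with p_{-2}=0, p_{-1}=1, q_{-2}=1, q_{-1}=0:
  i=0: a_0=4, p_0 = 4*1 + 0 = 4, q_0 = 4*0 + 1 = 1.
  i=1: a_1=7, p_1 = 7*4 + 1 = 29, q_1 = 7*1 + 0 = 7.
  i=2: a_2=7, p_2 = 7*29 + 4 = 207, q_2 = 7*7 + 1 = 50.
  i=3: a_3=8, p_3 = 8*207 + 29 = 1685, q_3 = 8*50 + 7 = 407.
  i=4: a_4=4, p_4 = 4*1685 + 207 = 6947, q_4 = 4*407 + 50 = 1678.

4/1, 29/7, 207/50, 1685/407, 6947/1678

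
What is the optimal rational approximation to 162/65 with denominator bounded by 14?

Expand x = 162/65 as a continued fraction with the Euclidean algorithm:
  162 = 2*65 + 32, so a_0 = 2.
  65 = 2*32 + 1, so a_1 = 2.
  32 = 32*1 + 0, so a_2 = 32.
so x = [2; 2, 32].
Convergents (p_i = a_i*p_{i-1} + p_{i-2}, q_i = a_i*q_{i-1} + q_{i-2} with p_{-2}=0, p_{-1}=1, q_{-2}=1, q_{-1}=0), until the denominator exceeds 14:
  i=0: a_0=2, p_0 = 2*1 + 0 = 2, q_0 = 2*0 + 1 = 1.
  i=1: a_1=2, p_1 = 2*2 + 1 = 5, q_1 = 2*1 + 0 = 2.
  i=2: a_2=32, p_2 = 32*5 + 2 = 162, q_2 = 32*2 + 1 = 65.
q_2 = 65 > 14, so the last convergent with denominator <= 14 is p_1/q_1 = 5/2.
The closest fraction with denominator <= 14 is either p_1/q_1 or the intermediate fraction (k*p_1 + p_0)/(k*q_1 + q_0) with the largest k >= 1 whose denominator stays <= 14; these approach x as k grows, and every other convergent or intermediate fraction in range is farther away.
Largest k: floor((14 - q_0)/q_1) = floor((14 - 1)/2) = 6.
That gives (6*5 + 2)/(6*2 + 1) = 32/13.
Compare the errors: |x - 5/2| = |162*2 - 5*65|/(65*2) = 1/130, and |x - 32/13| = |162*13 - 32*65|/(65*13) = 26/845.
Cross-multiplying, 1*845 = 845 < 3380 = 26*130, so 1/130 is smaller: the convergent 5/2 is closer to x than 32/13.

5/2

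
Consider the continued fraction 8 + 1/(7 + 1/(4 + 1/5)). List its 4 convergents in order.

8/1, 57/7, 236/29, 1237/152

Using the convergent recurrence p_i = a_i*p_{i-1} + p_{i-2}, q_i = a_i*q_{i-1} + q_{i-2} with p_{-2}=0, p_{-1}=1, q_{-2}=1, q_{-1}=0:
  i=0: a_0=8, p_0 = 8*1 + 0 = 8, q_0 = 8*0 + 1 = 1.
  i=1: a_1=7, p_1 = 7*8 + 1 = 57, q_1 = 7*1 + 0 = 7.
  i=2: a_2=4, p_2 = 4*57 + 8 = 236, q_2 = 4*7 + 1 = 29.
  i=3: a_3=5, p_3 = 5*236 + 57 = 1237, q_3 = 5*29 + 7 = 152.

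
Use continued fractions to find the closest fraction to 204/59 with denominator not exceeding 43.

Expand x = 204/59 as a continued fraction with the Euclidean algorithm:
  204 = 3*59 + 27, so a_0 = 3.
  59 = 2*27 + 5, so a_1 = 2.
  27 = 5*5 + 2, so a_2 = 5.
  5 = 2*2 + 1, so a_3 = 2.
  2 = 2*1 + 0, so a_4 = 2.
so x = [3; 2, 5, 2, 2].
Convergents (p_i = a_i*p_{i-1} + p_{i-2}, q_i = a_i*q_{i-1} + q_{i-2} with p_{-2}=0, p_{-1}=1, q_{-2}=1, q_{-1}=0), until the denominator exceeds 43:
  i=0: a_0=3, p_0 = 3*1 + 0 = 3, q_0 = 3*0 + 1 = 1.
  i=1: a_1=2, p_1 = 2*3 + 1 = 7, q_1 = 2*1 + 0 = 2.
  i=2: a_2=5, p_2 = 5*7 + 3 = 38, q_2 = 5*2 + 1 = 11.
  i=3: a_3=2, p_3 = 2*38 + 7 = 83, q_3 = 2*11 + 2 = 24.
  i=4: a_4=2, p_4 = 2*83 + 38 = 204, q_4 = 2*24 + 11 = 59.
q_4 = 59 > 43, so the last convergent with denominator <= 43 is p_3/q_3 = 83/24.
The closest fraction with denominator <= 43 is either p_3/q_3 or the intermediate fraction (k*p_3 + p_2)/(k*q_3 + q_2) with the largest k >= 1 whose denominator stays <= 43; these approach x as k grows, and every other convergent or intermediate fraction in range is farther away.
Largest k: floor((43 - q_2)/q_3) = floor((43 - 11)/24) = 1.
That gives (1*83 + 38)/(1*24 + 11) = 121/35.
Compare the errors: |x - 83/24| = |204*24 - 83*59|/(59*24) = 1/1416, and |x - 121/35| = |204*35 - 121*59|/(59*35) = 1/2065.
Cross-multiplying, 1*1416 = 1416 < 2065 = 1*2065, so 1/2065 is smaller: the intermediate fraction 121/35 is closer to x than 83/24.

121/35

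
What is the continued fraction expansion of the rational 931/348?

Run the Euclidean algorithm on 931 and 348; the successive quotients are the partial quotients a_0, a_1, ... (each step inverts the fractional part left over by the previous one):
  931 = 2*348 + 235, so a_0 = 2.
  348 = 1*235 + 113, so a_1 = 1.
  235 = 2*113 + 9, so a_2 = 2.
  113 = 12*9 + 5, so a_3 = 12.
  9 = 1*5 + 4, so a_4 = 1.
  5 = 1*4 + 1, so a_5 = 1.
  4 = 4*1 + 0, so a_6 = 4.
The remainder reaches 0 after 7 divisions, so the expansion has 7 partial quotients, read off in order.

[2; 1, 2, 12, 1, 1, 4]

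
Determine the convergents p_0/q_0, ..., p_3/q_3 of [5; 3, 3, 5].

Using the convergent recurrence p_i = a_i*p_{i-1} + p_{i-2}, q_i = a_i*q_{i-1} + q_{i-2} with p_{-2}=0, p_{-1}=1, q_{-2}=1, q_{-1}=0:
  i=0: a_0=5, p_0 = 5*1 + 0 = 5, q_0 = 5*0 + 1 = 1.
  i=1: a_1=3, p_1 = 3*5 + 1 = 16, q_1 = 3*1 + 0 = 3.
  i=2: a_2=3, p_2 = 3*16 + 5 = 53, q_2 = 3*3 + 1 = 10.
  i=3: a_3=5, p_3 = 5*53 + 16 = 281, q_3 = 5*10 + 3 = 53.

5/1, 16/3, 53/10, 281/53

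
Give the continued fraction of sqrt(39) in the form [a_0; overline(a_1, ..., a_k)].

Write x_i = (sqrt(39) + m_i)/d_i with (m_0, d_0) = (0, 1). a_0 = floor(sqrt(39)) = 6, since 6^2 = 36 <= 39 < 49 = 7^2.
Iterate m_{i+1} = d_i*a_i - m_i, d_{i+1} = (39 - m_{i+1}^2)/d_i, a_{i+1} = floor((a_0 + m_{i+1})/d_{i+1}):
  m_1 = 1*6 - 0 = 6, d_1 = (39 - 6^2)/1 = 3/1 = 3, a_1 = floor((6 + 6)/3) = 4.
  m_2 = 3*4 - 6 = 6, d_2 = (39 - 6^2)/3 = 3/3 = 1, a_2 = floor((6 + 6)/1) = 12.
  m_3 = 1*12 - 6 = 6, d_3 = (39 - 6^2)/1 = 3/1 = 3: (m_3, d_3) = (m_1, d_1) = (6, 3), so from here the quotients repeat a_1, a_2; the period length is 2.
Hence the expansion of sqrt(39) is a_0 = 6 followed by the repeating block 4, 12 (period 2).

[6; overline(4, 12)]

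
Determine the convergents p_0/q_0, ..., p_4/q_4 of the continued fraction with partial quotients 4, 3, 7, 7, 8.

Using the convergent recurrence p_i = a_i*p_{i-1} + p_{i-2}, q_i = a_i*q_{i-1} + q_{i-2} with p_{-2}=0, p_{-1}=1, q_{-2}=1, q_{-1}=0:
  i=0: a_0=4, p_0 = 4*1 + 0 = 4, q_0 = 4*0 + 1 = 1.
  i=1: a_1=3, p_1 = 3*4 + 1 = 13, q_1 = 3*1 + 0 = 3.
  i=2: a_2=7, p_2 = 7*13 + 4 = 95, q_2 = 7*3 + 1 = 22.
  i=3: a_3=7, p_3 = 7*95 + 13 = 678, q_3 = 7*22 + 3 = 157.
  i=4: a_4=8, p_4 = 8*678 + 95 = 5519, q_4 = 8*157 + 22 = 1278.

4/1, 13/3, 95/22, 678/157, 5519/1278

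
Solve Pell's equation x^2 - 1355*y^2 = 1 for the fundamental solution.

(x, y) = (1823289, 49532)

First expand sqrt(1355) as a continued fraction. With x_i = (sqrt(1355) + m_i)/d_i and (m_0, d_0) = (0, 1): a_0 = floor(sqrt(1355)) = 36, since 36^2 = 1296 <= 1355 < 1369 = 37^2.
Iterate m_{i+1} = d_i*a_i - m_i, d_{i+1} = (1355 - m_{i+1}^2)/d_i, a_{i+1} = floor((a_0 + m_{i+1})/d_{i+1}):
  m_1 = 1*36 - 0 = 36, d_1 = (1355 - 36^2)/1 = 59/1 = 59, a_1 = floor((36 + 36)/59) = 1.
  m_2 = 59*1 - 36 = 23, d_2 = (1355 - 23^2)/59 = 826/59 = 14, a_2 = floor((36 + 23)/14) = 4.
  m_3 = 14*4 - 23 = 33, d_3 = (1355 - 33^2)/14 = 266/14 = 19, a_3 = floor((36 + 33)/19) = 3.
  m_4 = 19*3 - 33 = 24, d_4 = (1355 - 24^2)/19 = 779/19 = 41, a_4 = floor((36 + 24)/41) = 1.
  m_5 = 41*1 - 24 = 17, d_5 = (1355 - 17^2)/41 = 1066/41 = 26, a_5 = floor((36 + 17)/26) = 2.
  m_6 = 26*2 - 17 = 35, d_6 = (1355 - 35^2)/26 = 130/26 = 5, a_6 = floor((36 + 35)/5) = 14.
  m_7 = 5*14 - 35 = 35, d_7 = (1355 - 35^2)/5 = 130/5 = 26, a_7 = floor((36 + 35)/26) = 2.
  m_8 = 26*2 - 35 = 17, d_8 = (1355 - 17^2)/26 = 1066/26 = 41, a_8 = floor((36 + 17)/41) = 1.
  m_9 = 41*1 - 17 = 24, d_9 = (1355 - 24^2)/41 = 779/41 = 19, a_9 = floor((36 + 24)/19) = 3.
  m_10 = 19*3 - 24 = 33, d_10 = (1355 - 33^2)/19 = 266/19 = 14, a_10 = floor((36 + 33)/14) = 4.
  m_11 = 14*4 - 33 = 23, d_11 = (1355 - 23^2)/14 = 826/14 = 59, a_11 = floor((36 + 23)/59) = 1.
  m_12 = 59*1 - 23 = 36, d_12 = (1355 - 36^2)/59 = 59/59 = 1, a_12 = floor((36 + 36)/1) = 72.
  m_13 = 1*72 - 36 = 36, d_13 = (1355 - 36^2)/1 = 59/1 = 59: (m_13, d_13) = (m_1, d_1) = (36, 59), so from here the quotients repeat a_1, ..., a_12; the period length is 12.
So sqrt(1355) = [36; (1, 4, 3, 1, 2, 14, 2, 1, 3, 4, 1, 72)] with period length k = 12.
k is even, so the fundamental solution of x^2 - 1355y^2 = 1 is (p_{k-1}, q_{k-1}) = (p_11, q_11); compute convergents through index 11.
Convergents (p_i = a_i*p_{i-1} + p_{i-2}, q_i = a_i*q_{i-1} + q_{i-2} with p_{-2}=0, p_{-1}=1, q_{-2}=1, q_{-1}=0):
  i=0: a_0=36, p_0 = 36*1 + 0 = 36, q_0 = 36*0 + 1 = 1.
  i=1: a_1=1, p_1 = 1*36 + 1 = 37, q_1 = 1*1 + 0 = 1.
  i=2: a_2=4, p_2 = 4*37 + 36 = 184, q_2 = 4*1 + 1 = 5.
  i=3: a_3=3, p_3 = 3*184 + 37 = 589, q_3 = 3*5 + 1 = 16.
  i=4: a_4=1, p_4 = 1*589 + 184 = 773, q_4 = 1*16 + 5 = 21.
  i=5: a_5=2, p_5 = 2*773 + 589 = 2135, q_5 = 2*21 + 16 = 58.
  i=6: a_6=14, p_6 = 14*2135 + 773 = 30663, q_6 = 14*58 + 21 = 833.
  i=7: a_7=2, p_7 = 2*30663 + 2135 = 63461, q_7 = 2*833 + 58 = 1724.
  i=8: a_8=1, p_8 = 1*63461 + 30663 = 94124, q_8 = 1*1724 + 833 = 2557.
  i=9: a_9=3, p_9 = 3*94124 + 63461 = 345833, q_9 = 3*2557 + 1724 = 9395.
  i=10: a_10=4, p_10 = 4*345833 + 94124 = 1477456, q_10 = 4*9395 + 2557 = 40137.
  i=11: a_11=1, p_11 = 1*1477456 + 345833 = 1823289, q_11 = 1*40137 + 9395 = 49532.
Check: 1823289^2 - 1355*49532^2 = 3324382777521 - 3324382777520 = 1, so (x, y) = (1823289, 49532) solves the equation, and by the theorem it is the least positive solution.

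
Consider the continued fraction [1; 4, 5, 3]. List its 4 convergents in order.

1/1, 5/4, 26/21, 83/67

Using the convergent recurrence p_i = a_i*p_{i-1} + p_{i-2}, q_i = a_i*q_{i-1} + q_{i-2} with p_{-2}=0, p_{-1}=1, q_{-2}=1, q_{-1}=0:
  i=0: a_0=1, p_0 = 1*1 + 0 = 1, q_0 = 1*0 + 1 = 1.
  i=1: a_1=4, p_1 = 4*1 + 1 = 5, q_1 = 4*1 + 0 = 4.
  i=2: a_2=5, p_2 = 5*5 + 1 = 26, q_2 = 5*4 + 1 = 21.
  i=3: a_3=3, p_3 = 3*26 + 5 = 83, q_3 = 3*21 + 4 = 67.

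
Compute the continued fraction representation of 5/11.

Run the Euclidean algorithm on 5 and 11; the successive quotients are the partial quotients a_0, a_1, ... (each step inverts the fractional part left over by the previous one):
  5 = 0*11 + 5, so a_0 = 0.
  11 = 2*5 + 1, so a_1 = 2.
  5 = 5*1 + 0, so a_2 = 5.
The remainder reaches 0 after 3 divisions, so the expansion has 3 partial quotients, read off in order.

[0; 2, 5]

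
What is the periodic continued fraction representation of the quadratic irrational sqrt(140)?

[11; (1, 4, 1, 22)]

Write x_i = (sqrt(140) + m_i)/d_i with (m_0, d_0) = (0, 1). a_0 = floor(sqrt(140)) = 11, since 11^2 = 121 <= 140 < 144 = 12^2.
Iterate m_{i+1} = d_i*a_i - m_i, d_{i+1} = (140 - m_{i+1}^2)/d_i, a_{i+1} = floor((a_0 + m_{i+1})/d_{i+1}):
  m_1 = 1*11 - 0 = 11, d_1 = (140 - 11^2)/1 = 19/1 = 19, a_1 = floor((11 + 11)/19) = 1.
  m_2 = 19*1 - 11 = 8, d_2 = (140 - 8^2)/19 = 76/19 = 4, a_2 = floor((11 + 8)/4) = 4.
  m_3 = 4*4 - 8 = 8, d_3 = (140 - 8^2)/4 = 76/4 = 19, a_3 = floor((11 + 8)/19) = 1.
  m_4 = 19*1 - 8 = 11, d_4 = (140 - 11^2)/19 = 19/19 = 1, a_4 = floor((11 + 11)/1) = 22.
  m_5 = 1*22 - 11 = 11, d_5 = (140 - 11^2)/1 = 19/1 = 19: (m_5, d_5) = (m_1, d_1) = (11, 19), so from here the quotients repeat a_1, ..., a_4; the period length is 4.
Hence the expansion of sqrt(140) is a_0 = 11 followed by the repeating block 1, 4, 1, 22 (period 4).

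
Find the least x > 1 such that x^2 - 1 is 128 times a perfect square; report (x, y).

(x, y) = (577, 51)

First expand sqrt(128) as a continued fraction. With x_i = (sqrt(128) + m_i)/d_i and (m_0, d_0) = (0, 1): a_0 = floor(sqrt(128)) = 11, since 11^2 = 121 <= 128 < 144 = 12^2.
Iterate m_{i+1} = d_i*a_i - m_i, d_{i+1} = (128 - m_{i+1}^2)/d_i, a_{i+1} = floor((a_0 + m_{i+1})/d_{i+1}):
  m_1 = 1*11 - 0 = 11, d_1 = (128 - 11^2)/1 = 7/1 = 7, a_1 = floor((11 + 11)/7) = 3.
  m_2 = 7*3 - 11 = 10, d_2 = (128 - 10^2)/7 = 28/7 = 4, a_2 = floor((11 + 10)/4) = 5.
  m_3 = 4*5 - 10 = 10, d_3 = (128 - 10^2)/4 = 28/4 = 7, a_3 = floor((11 + 10)/7) = 3.
  m_4 = 7*3 - 10 = 11, d_4 = (128 - 11^2)/7 = 7/7 = 1, a_4 = floor((11 + 11)/1) = 22.
  m_5 = 1*22 - 11 = 11, d_5 = (128 - 11^2)/1 = 7/1 = 7: (m_5, d_5) = (m_1, d_1) = (11, 7), so from here the quotients repeat a_1, ..., a_4; the period length is 4.
So sqrt(128) = [11; (3, 5, 3, 22)] with period length k = 4.
k is even, so the fundamental solution of x^2 - 128y^2 = 1 is (p_{k-1}, q_{k-1}) = (p_3, q_3); compute convergents through index 3.
Convergents (p_i = a_i*p_{i-1} + p_{i-2}, q_i = a_i*q_{i-1} + q_{i-2} with p_{-2}=0, p_{-1}=1, q_{-2}=1, q_{-1}=0):
  i=0: a_0=11, p_0 = 11*1 + 0 = 11, q_0 = 11*0 + 1 = 1.
  i=1: a_1=3, p_1 = 3*11 + 1 = 34, q_1 = 3*1 + 0 = 3.
  i=2: a_2=5, p_2 = 5*34 + 11 = 181, q_2 = 5*3 + 1 = 16.
  i=3: a_3=3, p_3 = 3*181 + 34 = 577, q_3 = 3*16 + 3 = 51.
Check: 577^2 - 128*51^2 = 332929 - 332928 = 1, so (x, y) = (577, 51) solves the equation, and by the theorem it is the least positive solution.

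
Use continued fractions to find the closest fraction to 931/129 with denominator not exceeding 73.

Expand x = 931/129 as a continued fraction with the Euclidean algorithm:
  931 = 7*129 + 28, so a_0 = 7.
  129 = 4*28 + 17, so a_1 = 4.
  28 = 1*17 + 11, so a_2 = 1.
  17 = 1*11 + 6, so a_3 = 1.
  11 = 1*6 + 5, so a_4 = 1.
  6 = 1*5 + 1, so a_5 = 1.
  5 = 5*1 + 0, so a_6 = 5.
so x = [7; 4, 1, 1, 1, 1, 5].
Convergents (p_i = a_i*p_{i-1} + p_{i-2}, q_i = a_i*q_{i-1} + q_{i-2} with p_{-2}=0, p_{-1}=1, q_{-2}=1, q_{-1}=0), until the denominator exceeds 73:
  i=0: a_0=7, p_0 = 7*1 + 0 = 7, q_0 = 7*0 + 1 = 1.
  i=1: a_1=4, p_1 = 4*7 + 1 = 29, q_1 = 4*1 + 0 = 4.
  i=2: a_2=1, p_2 = 1*29 + 7 = 36, q_2 = 1*4 + 1 = 5.
  i=3: a_3=1, p_3 = 1*36 + 29 = 65, q_3 = 1*5 + 4 = 9.
  i=4: a_4=1, p_4 = 1*65 + 36 = 101, q_4 = 1*9 + 5 = 14.
  i=5: a_5=1, p_5 = 1*101 + 65 = 166, q_5 = 1*14 + 9 = 23.
  i=6: a_6=5, p_6 = 5*166 + 101 = 931, q_6 = 5*23 + 14 = 129.
q_6 = 129 > 73, so the last convergent with denominator <= 73 is p_5/q_5 = 166/23.
The closest fraction with denominator <= 73 is either p_5/q_5 or the intermediate fraction (k*p_5 + p_4)/(k*q_5 + q_4) with the largest k >= 1 whose denominator stays <= 73; these approach x as k grows, and every other convergent or intermediate fraction in range is farther away.
Largest k: floor((73 - q_4)/q_5) = floor((73 - 14)/23) = 2.
That gives (2*166 + 101)/(2*23 + 14) = 433/60.
Compare the errors: |x - 166/23| = |931*23 - 166*129|/(129*23) = 1/2967, and |x - 433/60| = |931*60 - 433*129|/(129*60) = 3/7740.
Cross-multiplying, 1*7740 = 7740 < 8901 = 3*2967, so 1/2967 is smaller: the convergent 166/23 is closer to x than 433/60.

166/23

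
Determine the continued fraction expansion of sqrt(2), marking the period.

Write x_i = (sqrt(2) + m_i)/d_i with (m_0, d_0) = (0, 1). a_0 = floor(sqrt(2)) = 1, since 1^2 = 1 <= 2 < 4 = 2^2.
Iterate m_{i+1} = d_i*a_i - m_i, d_{i+1} = (2 - m_{i+1}^2)/d_i, a_{i+1} = floor((a_0 + m_{i+1})/d_{i+1}):
  m_1 = 1*1 - 0 = 1, d_1 = (2 - 1^2)/1 = 1/1 = 1, a_1 = floor((1 + 1)/1) = 2.
  m_2 = 1*2 - 1 = 1, d_2 = (2 - 1^2)/1 = 1/1 = 1: (m_2, d_2) = (m_1, d_1) = (1, 1), so from here the quotient a_1 repeats; the period length is 1.
Hence the expansion of sqrt(2) is a_0 = 1 followed by the repeating block 2 (period 1).

[1; (2)]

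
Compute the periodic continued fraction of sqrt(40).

Write x_i = (sqrt(40) + m_i)/d_i with (m_0, d_0) = (0, 1). a_0 = floor(sqrt(40)) = 6, since 6^2 = 36 <= 40 < 49 = 7^2.
Iterate m_{i+1} = d_i*a_i - m_i, d_{i+1} = (40 - m_{i+1}^2)/d_i, a_{i+1} = floor((a_0 + m_{i+1})/d_{i+1}):
  m_1 = 1*6 - 0 = 6, d_1 = (40 - 6^2)/1 = 4/1 = 4, a_1 = floor((6 + 6)/4) = 3.
  m_2 = 4*3 - 6 = 6, d_2 = (40 - 6^2)/4 = 4/4 = 1, a_2 = floor((6 + 6)/1) = 12.
  m_3 = 1*12 - 6 = 6, d_3 = (40 - 6^2)/1 = 4/1 = 4: (m_3, d_3) = (m_1, d_1) = (6, 4), so from here the quotients repeat a_1, a_2; the period length is 2.
Hence the expansion of sqrt(40) is a_0 = 6 followed by the repeating block 3, 12 (period 2).

[6; (3, 12)]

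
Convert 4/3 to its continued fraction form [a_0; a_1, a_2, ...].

Run the Euclidean algorithm on 4 and 3; the successive quotients are the partial quotients a_0, a_1, ... (each step inverts the fractional part left over by the previous one):
  4 = 1*3 + 1, so a_0 = 1.
  3 = 3*1 + 0, so a_1 = 3.
The remainder reaches 0 after 2 divisions, so the expansion has 2 partial quotients, read off in order.

[1; 3]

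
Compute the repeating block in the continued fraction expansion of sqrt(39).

[6; (4, 12)]

Write x_i = (sqrt(39) + m_i)/d_i with (m_0, d_0) = (0, 1). a_0 = floor(sqrt(39)) = 6, since 6^2 = 36 <= 39 < 49 = 7^2.
Iterate m_{i+1} = d_i*a_i - m_i, d_{i+1} = (39 - m_{i+1}^2)/d_i, a_{i+1} = floor((a_0 + m_{i+1})/d_{i+1}):
  m_1 = 1*6 - 0 = 6, d_1 = (39 - 6^2)/1 = 3/1 = 3, a_1 = floor((6 + 6)/3) = 4.
  m_2 = 3*4 - 6 = 6, d_2 = (39 - 6^2)/3 = 3/3 = 1, a_2 = floor((6 + 6)/1) = 12.
  m_3 = 1*12 - 6 = 6, d_3 = (39 - 6^2)/1 = 3/1 = 3: (m_3, d_3) = (m_1, d_1) = (6, 3), so from here the quotients repeat a_1, a_2; the period length is 2.
Hence the expansion of sqrt(39) is a_0 = 6 followed by the repeating block 4, 12 (period 2).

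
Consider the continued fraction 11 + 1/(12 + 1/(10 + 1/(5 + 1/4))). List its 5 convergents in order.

11/1, 133/12, 1341/121, 6838/617, 28693/2589

Using the convergent recurrence p_i = a_i*p_{i-1} + p_{i-2}, q_i = a_i*q_{i-1} + q_{i-2} with p_{-2}=0, p_{-1}=1, q_{-2}=1, q_{-1}=0:
  i=0: a_0=11, p_0 = 11*1 + 0 = 11, q_0 = 11*0 + 1 = 1.
  i=1: a_1=12, p_1 = 12*11 + 1 = 133, q_1 = 12*1 + 0 = 12.
  i=2: a_2=10, p_2 = 10*133 + 11 = 1341, q_2 = 10*12 + 1 = 121.
  i=3: a_3=5, p_3 = 5*1341 + 133 = 6838, q_3 = 5*121 + 12 = 617.
  i=4: a_4=4, p_4 = 4*6838 + 1341 = 28693, q_4 = 4*617 + 121 = 2589.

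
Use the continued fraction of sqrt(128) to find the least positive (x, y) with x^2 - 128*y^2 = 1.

First expand sqrt(128) as a continued fraction. With x_i = (sqrt(128) + m_i)/d_i and (m_0, d_0) = (0, 1): a_0 = floor(sqrt(128)) = 11, since 11^2 = 121 <= 128 < 144 = 12^2.
Iterate m_{i+1} = d_i*a_i - m_i, d_{i+1} = (128 - m_{i+1}^2)/d_i, a_{i+1} = floor((a_0 + m_{i+1})/d_{i+1}):
  m_1 = 1*11 - 0 = 11, d_1 = (128 - 11^2)/1 = 7/1 = 7, a_1 = floor((11 + 11)/7) = 3.
  m_2 = 7*3 - 11 = 10, d_2 = (128 - 10^2)/7 = 28/7 = 4, a_2 = floor((11 + 10)/4) = 5.
  m_3 = 4*5 - 10 = 10, d_3 = (128 - 10^2)/4 = 28/4 = 7, a_3 = floor((11 + 10)/7) = 3.
  m_4 = 7*3 - 10 = 11, d_4 = (128 - 11^2)/7 = 7/7 = 1, a_4 = floor((11 + 11)/1) = 22.
  m_5 = 1*22 - 11 = 11, d_5 = (128 - 11^2)/1 = 7/1 = 7: (m_5, d_5) = (m_1, d_1) = (11, 7), so from here the quotients repeat a_1, ..., a_4; the period length is 4.
So sqrt(128) = [11; (3, 5, 3, 22)] with period length k = 4.
k is even, so the fundamental solution of x^2 - 128y^2 = 1 is (p_{k-1}, q_{k-1}) = (p_3, q_3); compute convergents through index 3.
Convergents (p_i = a_i*p_{i-1} + p_{i-2}, q_i = a_i*q_{i-1} + q_{i-2} with p_{-2}=0, p_{-1}=1, q_{-2}=1, q_{-1}=0):
  i=0: a_0=11, p_0 = 11*1 + 0 = 11, q_0 = 11*0 + 1 = 1.
  i=1: a_1=3, p_1 = 3*11 + 1 = 34, q_1 = 3*1 + 0 = 3.
  i=2: a_2=5, p_2 = 5*34 + 11 = 181, q_2 = 5*3 + 1 = 16.
  i=3: a_3=3, p_3 = 3*181 + 34 = 577, q_3 = 3*16 + 3 = 51.
Check: 577^2 - 128*51^2 = 332929 - 332928 = 1, so (x, y) = (577, 51) solves the equation, and by the theorem it is the least positive solution.

(x, y) = (577, 51)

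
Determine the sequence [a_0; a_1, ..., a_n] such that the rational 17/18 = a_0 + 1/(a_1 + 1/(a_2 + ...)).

[0; 1, 17]

Run the Euclidean algorithm on 17 and 18; the successive quotients are the partial quotients a_0, a_1, ... (each step inverts the fractional part left over by the previous one):
  17 = 0*18 + 17, so a_0 = 0.
  18 = 1*17 + 1, so a_1 = 1.
  17 = 17*1 + 0, so a_2 = 17.
The remainder reaches 0 after 3 divisions, so the expansion has 3 partial quotients, read off in order.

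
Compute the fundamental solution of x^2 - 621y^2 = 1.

(x, y) = (7775, 312)

First expand sqrt(621) as a continued fraction. With x_i = (sqrt(621) + m_i)/d_i and (m_0, d_0) = (0, 1): a_0 = floor(sqrt(621)) = 24, since 24^2 = 576 <= 621 < 625 = 25^2.
Iterate m_{i+1} = d_i*a_i - m_i, d_{i+1} = (621 - m_{i+1}^2)/d_i, a_{i+1} = floor((a_0 + m_{i+1})/d_{i+1}):
  m_1 = 1*24 - 0 = 24, d_1 = (621 - 24^2)/1 = 45/1 = 45, a_1 = floor((24 + 24)/45) = 1.
  m_2 = 45*1 - 24 = 21, d_2 = (621 - 21^2)/45 = 180/45 = 4, a_2 = floor((24 + 21)/4) = 11.
  m_3 = 4*11 - 21 = 23, d_3 = (621 - 23^2)/4 = 92/4 = 23, a_3 = floor((24 + 23)/23) = 2.
  m_4 = 23*2 - 23 = 23, d_4 = (621 - 23^2)/23 = 92/23 = 4, a_4 = floor((24 + 23)/4) = 11.
  m_5 = 4*11 - 23 = 21, d_5 = (621 - 21^2)/4 = 180/4 = 45, a_5 = floor((24 + 21)/45) = 1.
  m_6 = 45*1 - 21 = 24, d_6 = (621 - 24^2)/45 = 45/45 = 1, a_6 = floor((24 + 24)/1) = 48.
  m_7 = 1*48 - 24 = 24, d_7 = (621 - 24^2)/1 = 45/1 = 45: (m_7, d_7) = (m_1, d_1) = (24, 45), so from here the quotients repeat a_1, ..., a_6; the period length is 6.
So sqrt(621) = [24; (1, 11, 2, 11, 1, 48)] with period length k = 6.
k is even, so the fundamental solution of x^2 - 621y^2 = 1 is (p_{k-1}, q_{k-1}) = (p_5, q_5); compute convergents through index 5.
Convergents (p_i = a_i*p_{i-1} + p_{i-2}, q_i = a_i*q_{i-1} + q_{i-2} with p_{-2}=0, p_{-1}=1, q_{-2}=1, q_{-1}=0):
  i=0: a_0=24, p_0 = 24*1 + 0 = 24, q_0 = 24*0 + 1 = 1.
  i=1: a_1=1, p_1 = 1*24 + 1 = 25, q_1 = 1*1 + 0 = 1.
  i=2: a_2=11, p_2 = 11*25 + 24 = 299, q_2 = 11*1 + 1 = 12.
  i=3: a_3=2, p_3 = 2*299 + 25 = 623, q_3 = 2*12 + 1 = 25.
  i=4: a_4=11, p_4 = 11*623 + 299 = 7152, q_4 = 11*25 + 12 = 287.
  i=5: a_5=1, p_5 = 1*7152 + 623 = 7775, q_5 = 1*287 + 25 = 312.
Check: 7775^2 - 621*312^2 = 60450625 - 60450624 = 1, so (x, y) = (7775, 312) solves the equation, and by the theorem it is the least positive solution.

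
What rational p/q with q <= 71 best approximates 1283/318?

Expand x = 1283/318 as a continued fraction with the Euclidean algorithm:
  1283 = 4*318 + 11, so a_0 = 4.
  318 = 28*11 + 10, so a_1 = 28.
  11 = 1*10 + 1, so a_2 = 1.
  10 = 10*1 + 0, so a_3 = 10.
so x = [4; 28, 1, 10].
Convergents (p_i = a_i*p_{i-1} + p_{i-2}, q_i = a_i*q_{i-1} + q_{i-2} with p_{-2}=0, p_{-1}=1, q_{-2}=1, q_{-1}=0), until the denominator exceeds 71:
  i=0: a_0=4, p_0 = 4*1 + 0 = 4, q_0 = 4*0 + 1 = 1.
  i=1: a_1=28, p_1 = 28*4 + 1 = 113, q_1 = 28*1 + 0 = 28.
  i=2: a_2=1, p_2 = 1*113 + 4 = 117, q_2 = 1*28 + 1 = 29.
  i=3: a_3=10, p_3 = 10*117 + 113 = 1283, q_3 = 10*29 + 28 = 318.
q_3 = 318 > 71, so the last convergent with denominator <= 71 is p_2/q_2 = 117/29.
The closest fraction with denominator <= 71 is either p_2/q_2 or the intermediate fraction (k*p_2 + p_1)/(k*q_2 + q_1) with the largest k >= 1 whose denominator stays <= 71; these approach x as k grows, and every other convergent or intermediate fraction in range is farther away.
Largest k: floor((71 - q_1)/q_2) = floor((71 - 28)/29) = 1.
That gives (1*117 + 113)/(1*29 + 28) = 230/57.
Compare the errors: |x - 117/29| = |1283*29 - 117*318|/(318*29) = 1/9222, and |x - 230/57| = |1283*57 - 230*318|/(318*57) = 9/18126.
Cross-multiplying, 1*18126 = 18126 < 82998 = 9*9222, so 1/9222 is smaller: the convergent 117/29 is closer to x than 230/57.

117/29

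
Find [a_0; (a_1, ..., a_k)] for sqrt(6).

Write x_i = (sqrt(6) + m_i)/d_i with (m_0, d_0) = (0, 1). a_0 = floor(sqrt(6)) = 2, since 2^2 = 4 <= 6 < 9 = 3^2.
Iterate m_{i+1} = d_i*a_i - m_i, d_{i+1} = (6 - m_{i+1}^2)/d_i, a_{i+1} = floor((a_0 + m_{i+1})/d_{i+1}):
  m_1 = 1*2 - 0 = 2, d_1 = (6 - 2^2)/1 = 2/1 = 2, a_1 = floor((2 + 2)/2) = 2.
  m_2 = 2*2 - 2 = 2, d_2 = (6 - 2^2)/2 = 2/2 = 1, a_2 = floor((2 + 2)/1) = 4.
  m_3 = 1*4 - 2 = 2, d_3 = (6 - 2^2)/1 = 2/1 = 2: (m_3, d_3) = (m_1, d_1) = (2, 2), so from here the quotients repeat a_1, a_2; the period length is 2.
Hence the expansion of sqrt(6) is a_0 = 2 followed by the repeating block 2, 4 (period 2).

[2; (2, 4)]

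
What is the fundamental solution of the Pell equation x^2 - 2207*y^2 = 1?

(x, y) = (2208, 47)

First expand sqrt(2207) as a continued fraction. With x_i = (sqrt(2207) + m_i)/d_i and (m_0, d_0) = (0, 1): a_0 = floor(sqrt(2207)) = 46, since 46^2 = 2116 <= 2207 < 2209 = 47^2.
Iterate m_{i+1} = d_i*a_i - m_i, d_{i+1} = (2207 - m_{i+1}^2)/d_i, a_{i+1} = floor((a_0 + m_{i+1})/d_{i+1}):
  m_1 = 1*46 - 0 = 46, d_1 = (2207 - 46^2)/1 = 91/1 = 91, a_1 = floor((46 + 46)/91) = 1.
  m_2 = 91*1 - 46 = 45, d_2 = (2207 - 45^2)/91 = 182/91 = 2, a_2 = floor((46 + 45)/2) = 45.
  m_3 = 2*45 - 45 = 45, d_3 = (2207 - 45^2)/2 = 182/2 = 91, a_3 = floor((46 + 45)/91) = 1.
  m_4 = 91*1 - 45 = 46, d_4 = (2207 - 46^2)/91 = 91/91 = 1, a_4 = floor((46 + 46)/1) = 92.
  m_5 = 1*92 - 46 = 46, d_5 = (2207 - 46^2)/1 = 91/1 = 91: (m_5, d_5) = (m_1, d_1) = (46, 91), so from here the quotients repeat a_1, ..., a_4; the period length is 4.
So sqrt(2207) = [46; (1, 45, 1, 92)] with period length k = 4.
k is even, so the fundamental solution of x^2 - 2207y^2 = 1 is (p_{k-1}, q_{k-1}) = (p_3, q_3); compute convergents through index 3.
Convergents (p_i = a_i*p_{i-1} + p_{i-2}, q_i = a_i*q_{i-1} + q_{i-2} with p_{-2}=0, p_{-1}=1, q_{-2}=1, q_{-1}=0):
  i=0: a_0=46, p_0 = 46*1 + 0 = 46, q_0 = 46*0 + 1 = 1.
  i=1: a_1=1, p_1 = 1*46 + 1 = 47, q_1 = 1*1 + 0 = 1.
  i=2: a_2=45, p_2 = 45*47 + 46 = 2161, q_2 = 45*1 + 1 = 46.
  i=3: a_3=1, p_3 = 1*2161 + 47 = 2208, q_3 = 1*46 + 1 = 47.
Check: 2208^2 - 2207*47^2 = 4875264 - 4875263 = 1, so (x, y) = (2208, 47) solves the equation, and by the theorem it is the least positive solution.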